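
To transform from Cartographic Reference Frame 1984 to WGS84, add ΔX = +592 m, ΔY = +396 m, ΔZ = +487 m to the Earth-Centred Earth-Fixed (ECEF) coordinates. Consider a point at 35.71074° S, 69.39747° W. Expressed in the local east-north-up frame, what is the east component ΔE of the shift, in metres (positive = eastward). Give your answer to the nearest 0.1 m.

ΔE = 693.5 m

At φ = -35.71074°, λ = -69.39747°: sin φ = -0.583693, cos φ = 0.811974, sin λ = -0.936044, cos λ = 0.351883.
ΔE = −sin λ·ΔX + cos λ·ΔY = −(-0.936044)·(592) + (0.351883)·(396) = 693.48 m.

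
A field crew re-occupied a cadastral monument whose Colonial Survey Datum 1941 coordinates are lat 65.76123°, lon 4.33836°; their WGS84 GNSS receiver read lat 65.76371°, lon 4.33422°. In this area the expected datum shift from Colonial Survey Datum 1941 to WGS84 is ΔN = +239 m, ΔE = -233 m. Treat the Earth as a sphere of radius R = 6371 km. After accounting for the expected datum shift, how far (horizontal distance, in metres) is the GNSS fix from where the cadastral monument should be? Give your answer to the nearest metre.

Observed coordinate differences: Δφ = +0.00248°, Δλ = -0.00414°.
Converting to metres (1° lat = 111195 m, cos φ = 0.410540): observed ΔN = 275.8 m, observed ΔE = -189.0 m.
Subtracting the expected shift leaves a residual of 275.8 − (239) = 36.8 m north and -189.0 − (-233) = 44.0 m east.
Residual distance = √(36.8² + 44.0²) = 57.3 m.

57 m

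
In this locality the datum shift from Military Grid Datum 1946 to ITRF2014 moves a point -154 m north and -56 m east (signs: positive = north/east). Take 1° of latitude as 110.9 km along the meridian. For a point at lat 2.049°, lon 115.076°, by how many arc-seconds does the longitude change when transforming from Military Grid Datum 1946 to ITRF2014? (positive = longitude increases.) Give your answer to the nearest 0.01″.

At latitude 2.049°, cos φ = 0.999361.
1° of longitude at this latitude = 110.9 × cos φ = 110.83 km, so Δλ = -56.0 / 110829.1 = -0.0005053° = -1.819″.

Δλ = -1.82″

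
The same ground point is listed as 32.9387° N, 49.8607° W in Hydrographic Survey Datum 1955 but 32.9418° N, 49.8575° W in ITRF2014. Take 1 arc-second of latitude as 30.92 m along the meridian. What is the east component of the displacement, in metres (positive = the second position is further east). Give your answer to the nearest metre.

ΔE = 299 m

Δφ = 32.9418° − 32.9387° = +0.0031°; Δλ = -49.8575° − -49.8607° = +0.0032°.
1° of latitude = 3600 × 30.92 = 111312 m.
ΔN = Δφ × 111312 = 345.1 m; ΔE = Δλ × 111312 × cos(32.9387°) = +0.0032 × 111312 × 0.839253 = 298.9 m.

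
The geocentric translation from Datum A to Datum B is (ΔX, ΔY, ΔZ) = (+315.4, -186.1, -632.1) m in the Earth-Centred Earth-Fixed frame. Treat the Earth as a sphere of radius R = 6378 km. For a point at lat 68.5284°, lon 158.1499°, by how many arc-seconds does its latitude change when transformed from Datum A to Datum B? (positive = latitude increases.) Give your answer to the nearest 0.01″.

sin φ = 0.930599, cos φ = 0.366040, sin λ = 0.372180, cos λ = -0.928161.
North component: ΔN = −sin φ cos λ·ΔX − sin φ sin λ·ΔY + cos φ·ΔZ = −(0.930599)(-0.928161)(315.4) − (0.930599)(0.372180)(-186.1) + (0.366040)(-632.1) = 105.51 m.
1° of latitude spans πR/180 = 111317 m, so Δφ = 105.51 / 111317 × 3600 = 3.412″.

Δφ = 3.41″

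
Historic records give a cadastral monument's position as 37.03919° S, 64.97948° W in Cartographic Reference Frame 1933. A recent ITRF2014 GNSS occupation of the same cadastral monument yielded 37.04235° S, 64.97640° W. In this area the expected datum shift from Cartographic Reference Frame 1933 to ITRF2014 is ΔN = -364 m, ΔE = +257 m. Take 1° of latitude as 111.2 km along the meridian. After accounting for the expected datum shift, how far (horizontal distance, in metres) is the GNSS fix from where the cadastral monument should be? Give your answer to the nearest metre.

21 m

Observed coordinate differences: Δφ = -0.00316°, Δλ = +0.00308°.
Converting to metres (1° lat = 111200 m, cos φ = 0.798224): observed ΔN = -351.4 m, observed ΔE = 273.4 m.
Subtracting the expected shift leaves a residual of -351.4 − (-364) = 12.6 m north and 273.4 − (257) = 16.4 m east.
Residual distance = √(12.6² + 16.4²) = 20.7 m.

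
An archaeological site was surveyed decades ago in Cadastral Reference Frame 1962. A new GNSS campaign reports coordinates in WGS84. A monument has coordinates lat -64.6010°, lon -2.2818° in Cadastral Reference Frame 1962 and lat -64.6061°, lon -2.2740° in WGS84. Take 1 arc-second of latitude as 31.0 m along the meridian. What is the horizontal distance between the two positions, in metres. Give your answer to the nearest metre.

681 m

Δφ = -64.6061° − -64.6010° = -0.0051°; Δλ = -2.2740° − -2.2818° = +0.0078°.
1° of latitude = 3600 × 31.00 = 111600 m.
ΔN = Δφ × 111600 = -569.2 m; ΔE = Δλ × 111600 × cos(-64.6010°) = +0.0078 × 111600 × 0.428919 = 373.4 m.
Distance = √(ΔE² + ΔN²) = √(373.4² + (-569.2)²) = 680.7 m.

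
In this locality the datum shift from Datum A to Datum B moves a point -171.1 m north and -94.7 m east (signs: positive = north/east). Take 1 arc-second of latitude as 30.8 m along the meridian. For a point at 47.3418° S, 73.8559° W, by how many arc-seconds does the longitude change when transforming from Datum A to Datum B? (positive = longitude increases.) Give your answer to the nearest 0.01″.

At latitude -47.3418°, cos φ = 0.677623.
1″ of longitude at this latitude = 30.80 × cos φ = 20.8708 m, so Δλ = -94.7 / 20.8708 = -4.537″.

Δλ = -4.54″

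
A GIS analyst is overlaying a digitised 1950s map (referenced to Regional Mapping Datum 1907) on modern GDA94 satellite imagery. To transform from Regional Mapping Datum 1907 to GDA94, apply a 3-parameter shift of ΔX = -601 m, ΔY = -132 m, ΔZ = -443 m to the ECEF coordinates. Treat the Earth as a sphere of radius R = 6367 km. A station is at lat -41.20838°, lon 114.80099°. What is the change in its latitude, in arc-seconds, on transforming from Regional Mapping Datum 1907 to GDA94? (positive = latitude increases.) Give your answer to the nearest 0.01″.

Δφ = -7.97″

sin φ = -0.658800, cos φ = 0.752319, sin λ = 0.907770, cos λ = -0.419468.
North component: ΔN = −sin φ cos λ·ΔX − sin φ sin λ·ΔY + cos φ·ΔZ = −(-0.658800)(-0.419468)(-601) − (-0.658800)(0.907770)(-132) + (0.752319)(-443) = -246.13 m.
1° of latitude spans πR/180 = 111125 m, so Δφ = -246.13 / 111125 × 3600 = -7.974″.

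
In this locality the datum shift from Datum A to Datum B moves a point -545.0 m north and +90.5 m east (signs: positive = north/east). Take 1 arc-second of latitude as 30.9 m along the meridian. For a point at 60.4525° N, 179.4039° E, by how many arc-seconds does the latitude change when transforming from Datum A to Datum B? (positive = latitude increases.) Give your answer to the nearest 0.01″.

Δφ = -17.64″

1″ of latitude = 30.90 m, so Δφ = -545.0 / 30.90 = -17.638″.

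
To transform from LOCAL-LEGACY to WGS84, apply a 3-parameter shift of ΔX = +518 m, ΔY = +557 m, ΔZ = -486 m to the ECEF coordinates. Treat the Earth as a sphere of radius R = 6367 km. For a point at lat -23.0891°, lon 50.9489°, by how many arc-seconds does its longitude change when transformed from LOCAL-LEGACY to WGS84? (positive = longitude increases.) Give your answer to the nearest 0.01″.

Δλ = -1.81″

sin φ = -0.392162, cos φ = 0.919896, sin λ = 0.776584, cos λ = 0.630013.
East component: ΔE = −sin λ·ΔX + cos λ·ΔY = −(0.776584)(518) + (0.630013)(557) = -51.35 m.
1° of latitude spans πR/180 = 111125 m; at latitude φ, 1° of longitude spans that × cos φ = 102223.6 m, so Δλ = -51.35 / 102223.6 × 3600 = -1.809″.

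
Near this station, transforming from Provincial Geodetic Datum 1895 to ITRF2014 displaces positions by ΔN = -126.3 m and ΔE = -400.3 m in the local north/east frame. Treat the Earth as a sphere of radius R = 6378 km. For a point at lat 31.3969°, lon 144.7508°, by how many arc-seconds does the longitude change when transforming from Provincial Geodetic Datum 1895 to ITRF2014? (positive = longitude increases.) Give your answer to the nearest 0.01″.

Δλ = -15.17″

At latitude 31.3969°, cos φ = 0.853579.
One radian of longitude at latitude φ spans R cos φ, so Δλ = ΔE / (R cos φ) = -400.3 / (6378000 × 0.853579) = -7.3529e-05 rad = -15.166″.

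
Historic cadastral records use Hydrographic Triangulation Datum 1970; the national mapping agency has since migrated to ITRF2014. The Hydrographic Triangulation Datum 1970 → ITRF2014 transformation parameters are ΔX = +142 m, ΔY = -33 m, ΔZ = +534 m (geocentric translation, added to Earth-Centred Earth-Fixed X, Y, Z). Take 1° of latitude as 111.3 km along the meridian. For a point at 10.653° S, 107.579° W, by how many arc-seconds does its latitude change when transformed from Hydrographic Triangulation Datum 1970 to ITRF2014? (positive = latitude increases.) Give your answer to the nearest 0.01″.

sin φ = -0.184861, cos φ = 0.982765, sin λ = -0.953301, cos λ = -0.302021.
North component: ΔN = −sin φ cos λ·ΔX − sin φ sin λ·ΔY + cos φ·ΔZ = −(-0.184861)(-0.302021)(142) − (-0.184861)(-0.953301)(-33) + (0.982765)(534) = 522.68 m.
1° of latitude spans 111300 m, so Δφ = 522.68 / 111300 × 3600 = 16.906″.

Δφ = 16.91″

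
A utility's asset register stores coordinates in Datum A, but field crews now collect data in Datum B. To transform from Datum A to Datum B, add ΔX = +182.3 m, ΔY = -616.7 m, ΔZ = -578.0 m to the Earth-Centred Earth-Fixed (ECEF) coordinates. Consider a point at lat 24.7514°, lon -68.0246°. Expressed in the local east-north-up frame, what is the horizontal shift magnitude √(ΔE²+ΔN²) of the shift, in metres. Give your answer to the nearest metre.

795 m

At φ = 24.7514°, λ = -68.0246°: sin φ = 0.418682, cos φ = 0.908133, sin λ = -0.927345, cos λ = 0.374208.
ΔE = −sin λ·ΔX + cos λ·ΔY = −(-0.927345)·(182.3) + (0.374208)·(-616.7) = -61.72 m.
ΔN = −sin φ cos λ·ΔX − sin φ sin λ·ΔY + cos φ·ΔZ = −(0.418682)(0.374208)(182.3) − (0.418682)(-0.927345)(-616.7) + (0.908133)(-578.0) = -792.90 m.
Horizontal magnitude = √(ΔE² + ΔN²) = √((-61.72)² + (-792.90)²) = 795.30 m.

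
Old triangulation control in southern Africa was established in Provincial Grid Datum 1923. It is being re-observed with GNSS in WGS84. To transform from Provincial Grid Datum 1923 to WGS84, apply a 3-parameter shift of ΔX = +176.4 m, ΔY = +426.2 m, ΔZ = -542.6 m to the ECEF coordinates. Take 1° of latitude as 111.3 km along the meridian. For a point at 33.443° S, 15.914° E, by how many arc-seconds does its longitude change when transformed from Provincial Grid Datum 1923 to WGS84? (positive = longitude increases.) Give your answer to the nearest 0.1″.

sin φ = -0.551107, cos φ = 0.834434, sin λ = 0.274194, cos λ = 0.961674.
East component: ΔE = −sin λ·ΔX + cos λ·ΔY = −(0.274194)(176.4) + (0.961674)(426.2) = 361.50 m.
1° of latitude spans 111300 m; at latitude φ, 1° of longitude spans that × cos φ = 92872.6 m, so Δλ = 361.50 / 92872.6 × 3600 = 14.013″.

Δλ = 14.0″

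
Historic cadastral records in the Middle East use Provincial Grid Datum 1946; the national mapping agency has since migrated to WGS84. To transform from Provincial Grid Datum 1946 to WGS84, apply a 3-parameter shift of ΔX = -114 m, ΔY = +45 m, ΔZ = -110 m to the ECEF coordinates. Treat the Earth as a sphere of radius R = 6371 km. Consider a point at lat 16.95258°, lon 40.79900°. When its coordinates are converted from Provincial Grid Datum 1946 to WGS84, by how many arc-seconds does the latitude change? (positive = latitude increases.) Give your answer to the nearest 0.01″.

sin φ = 0.291580, cos φ = 0.956546, sin λ = 0.653407, cos λ = 0.757006.
North component: ΔN = −sin φ cos λ·ΔX − sin φ sin λ·ΔY + cos φ·ΔZ = −(0.291580)(0.757006)(-114) − (0.291580)(0.653407)(45) + (0.956546)(-110) = -88.63 m.
1° of latitude spans πR/180 = 111195 m, so Δφ = -88.63 / 111195 × 3600 = -2.869″.

Δφ = -2.87″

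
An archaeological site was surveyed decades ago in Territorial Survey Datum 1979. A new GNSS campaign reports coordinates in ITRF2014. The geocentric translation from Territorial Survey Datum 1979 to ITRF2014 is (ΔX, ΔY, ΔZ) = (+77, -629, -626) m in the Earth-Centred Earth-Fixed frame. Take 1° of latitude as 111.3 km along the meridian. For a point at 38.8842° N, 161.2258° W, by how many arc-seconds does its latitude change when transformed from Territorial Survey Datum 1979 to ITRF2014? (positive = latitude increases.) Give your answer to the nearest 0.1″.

sin φ = 0.627748, cos φ = 0.778416, sin λ = -0.321839, cos λ = -0.946794.
North component: ΔN = −sin φ cos λ·ΔX − sin φ sin λ·ΔY + cos φ·ΔZ = −(0.627748)(-0.946794)(77) − (0.627748)(-0.321839)(-629) + (0.778416)(-626) = -568.60 m.
1° of latitude spans 111300 m, so Δφ = -568.60 / 111300 × 3600 = -18.391″.

Δφ = -18.4″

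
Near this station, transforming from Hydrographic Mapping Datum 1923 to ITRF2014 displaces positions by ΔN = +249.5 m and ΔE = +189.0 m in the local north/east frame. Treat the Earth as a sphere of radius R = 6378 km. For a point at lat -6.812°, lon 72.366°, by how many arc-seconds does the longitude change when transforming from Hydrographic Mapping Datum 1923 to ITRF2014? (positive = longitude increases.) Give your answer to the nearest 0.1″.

Δλ = 6.2″

At latitude -6.812°, cos φ = 0.992941.
One radian of longitude at latitude φ spans R cos φ, so Δλ = ΔE / (R cos φ) = 189.0 / (6378000 × 0.992941) = 2.9844e-05 rad = 6.156″.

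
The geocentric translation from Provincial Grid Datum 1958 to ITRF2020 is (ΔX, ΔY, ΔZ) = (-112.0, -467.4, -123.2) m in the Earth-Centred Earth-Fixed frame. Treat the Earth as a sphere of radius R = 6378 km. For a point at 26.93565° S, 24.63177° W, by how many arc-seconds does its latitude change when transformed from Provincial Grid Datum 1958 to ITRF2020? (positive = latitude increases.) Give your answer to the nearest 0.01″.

sin φ = -0.452990, cos φ = 0.891516, sin λ = -0.416785, cos λ = 0.909005.
North component: ΔN = −sin φ cos λ·ΔX − sin φ sin λ·ΔY + cos φ·ΔZ = −(-0.452990)(0.909005)(-112.0) − (-0.452990)(-0.416785)(-467.4) + (0.891516)(-123.2) = -67.71 m.
1° of latitude spans πR/180 = 111317 m, so Δφ = -67.71 / 111317 × 3600 = -2.190″.

Δφ = -2.19″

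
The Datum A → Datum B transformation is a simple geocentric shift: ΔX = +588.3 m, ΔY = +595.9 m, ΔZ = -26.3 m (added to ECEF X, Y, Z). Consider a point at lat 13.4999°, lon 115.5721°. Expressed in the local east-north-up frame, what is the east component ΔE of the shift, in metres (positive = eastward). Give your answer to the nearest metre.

At φ = 13.4999°, λ = 115.5721°: sin φ = 0.233444, cos φ = 0.972370, sin λ = 0.902043, cos λ = -0.431647.
ΔE = −sin λ·ΔX + cos λ·ΔY = −(0.902043)·(588.3) + (-0.431647)·(595.9) = -787.89 m.

ΔE = -788 m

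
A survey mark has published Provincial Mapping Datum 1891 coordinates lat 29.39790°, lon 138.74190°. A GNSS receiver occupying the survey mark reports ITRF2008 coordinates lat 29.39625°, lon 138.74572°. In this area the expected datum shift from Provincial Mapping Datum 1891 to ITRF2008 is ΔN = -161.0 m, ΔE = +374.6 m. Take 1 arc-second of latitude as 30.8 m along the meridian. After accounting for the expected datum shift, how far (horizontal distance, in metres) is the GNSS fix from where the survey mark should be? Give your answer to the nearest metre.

23 m

Observed coordinate differences: Δφ = -0.00165°, Δλ = +0.00382°.
Converting to metres (1° lat = 110880 m, cos φ = 0.871232): observed ΔN = -183.0 m, observed ΔE = 369.0 m.
Subtracting the expected shift leaves a residual of -183.0 − (-161.0) = -22.0 m north and 369.0 − (374.6) = -5.6 m east.
Residual distance = √((-22.0)² + (-5.6)²) = 22.7 m.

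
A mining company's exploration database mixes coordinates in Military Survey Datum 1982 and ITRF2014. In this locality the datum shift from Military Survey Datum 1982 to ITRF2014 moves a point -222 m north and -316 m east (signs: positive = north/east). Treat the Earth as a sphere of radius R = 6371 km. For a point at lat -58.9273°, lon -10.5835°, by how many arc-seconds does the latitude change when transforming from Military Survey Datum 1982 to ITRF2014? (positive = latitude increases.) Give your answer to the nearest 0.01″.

Δφ = -7.19″

On a sphere of radius R, 1 rad of latitude = R, so Δφ = ΔN / R = -222.0 / 6371000 = -3.4845e-05 rad = -7.187″.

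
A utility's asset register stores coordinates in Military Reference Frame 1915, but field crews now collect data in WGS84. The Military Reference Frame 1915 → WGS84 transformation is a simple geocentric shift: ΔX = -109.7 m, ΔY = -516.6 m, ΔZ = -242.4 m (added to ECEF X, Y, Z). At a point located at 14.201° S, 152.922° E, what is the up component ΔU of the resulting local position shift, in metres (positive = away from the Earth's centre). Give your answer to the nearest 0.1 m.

At φ = -14.201°, λ = 152.922°: sin φ = -0.245324, cos φ = 0.969441, sin λ = 0.455203, cos λ = -0.890388.
ΔU = cos φ cos λ·ΔX + cos φ sin λ·ΔY + sin φ·ΔZ = (0.969441)(-0.890388)(-109.7) + (0.969441)(0.455203)(-516.6) + (-0.245324)(-242.4) = -73.81 m.

ΔU = -73.8 m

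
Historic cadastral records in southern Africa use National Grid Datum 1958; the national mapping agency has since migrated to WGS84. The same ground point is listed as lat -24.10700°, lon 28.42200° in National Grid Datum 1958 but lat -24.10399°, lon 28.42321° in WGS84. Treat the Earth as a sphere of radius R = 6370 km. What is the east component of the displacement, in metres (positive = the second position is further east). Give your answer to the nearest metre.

ΔE = 123 m

Δφ = -24.10399° − -24.10700° = +0.00301°; Δλ = 28.42321° − 28.42200° = +0.00121°.
1° along a meridian = πR/180 = 111177 m.
ΔN = Δφ × 111177 = 334.6 m; ΔE = Δλ × 111177 × cos(-24.10700°) = +0.00121 × 111177 × 0.912784 = 122.8 m.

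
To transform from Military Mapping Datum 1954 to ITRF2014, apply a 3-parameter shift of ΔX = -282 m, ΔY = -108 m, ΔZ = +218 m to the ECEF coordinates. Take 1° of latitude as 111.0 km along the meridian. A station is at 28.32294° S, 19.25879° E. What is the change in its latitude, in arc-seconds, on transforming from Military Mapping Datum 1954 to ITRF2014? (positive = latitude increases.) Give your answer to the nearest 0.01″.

Δφ = 1.58″

sin φ = -0.474441, cos φ = 0.880287, sin λ = 0.329835, cos λ = 0.944038.
North component: ΔN = −sin φ cos λ·ΔX − sin φ sin λ·ΔY + cos φ·ΔZ = −(-0.474441)(0.944038)(-282) − (-0.474441)(0.329835)(-108) + (0.880287)(218) = 48.70 m.
1° of latitude spans 111000 m, so Δφ = 48.70 / 111000 × 3600 = 1.579″.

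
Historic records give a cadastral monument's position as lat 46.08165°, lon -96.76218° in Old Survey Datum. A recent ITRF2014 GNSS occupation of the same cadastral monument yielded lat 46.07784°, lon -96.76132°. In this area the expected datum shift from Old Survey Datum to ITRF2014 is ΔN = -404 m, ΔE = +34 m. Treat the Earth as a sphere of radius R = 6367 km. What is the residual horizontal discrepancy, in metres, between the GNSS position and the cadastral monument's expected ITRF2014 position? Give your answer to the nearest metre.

38 m

Observed coordinate differences: Δφ = -0.00381°, Δλ = +0.00086°.
Converting to metres (1° lat = 111125 m, cos φ = 0.693633): observed ΔN = -423.4 m, observed ΔE = 66.3 m.
Subtracting the expected shift leaves a residual of -423.4 − (-404) = -19.4 m north and 66.3 − (34) = 32.3 m east.
Residual distance = √((-19.4)² + 32.3²) = 37.7 m.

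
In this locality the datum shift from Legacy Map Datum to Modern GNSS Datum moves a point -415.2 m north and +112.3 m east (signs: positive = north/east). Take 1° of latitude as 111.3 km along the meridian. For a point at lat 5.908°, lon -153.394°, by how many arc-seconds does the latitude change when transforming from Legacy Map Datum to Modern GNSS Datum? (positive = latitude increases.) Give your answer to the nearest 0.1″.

Δφ = -13.4″

1° of latitude = 111.3 km, so Δφ = -415.2 / 111300 = -0.0037305° = -13.430″.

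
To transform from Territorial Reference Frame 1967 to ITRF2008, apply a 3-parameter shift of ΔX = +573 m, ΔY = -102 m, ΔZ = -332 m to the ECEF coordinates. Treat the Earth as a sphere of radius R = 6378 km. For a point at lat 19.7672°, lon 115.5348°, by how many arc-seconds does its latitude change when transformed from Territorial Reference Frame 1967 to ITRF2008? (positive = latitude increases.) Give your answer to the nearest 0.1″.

Δφ = -6.4″

sin φ = 0.338199, cos φ = 0.941075, sin λ = 0.902324, cos λ = -0.431059.
North component: ΔN = −sin φ cos λ·ΔX − sin φ sin λ·ΔY + cos φ·ΔZ = −(0.338199)(-0.431059)(573) − (0.338199)(0.902324)(-102) + (0.941075)(-332) = -197.78 m.
1° of latitude spans πR/180 = 111317 m, so Δφ = -197.78 / 111317 × 3600 = -6.396″.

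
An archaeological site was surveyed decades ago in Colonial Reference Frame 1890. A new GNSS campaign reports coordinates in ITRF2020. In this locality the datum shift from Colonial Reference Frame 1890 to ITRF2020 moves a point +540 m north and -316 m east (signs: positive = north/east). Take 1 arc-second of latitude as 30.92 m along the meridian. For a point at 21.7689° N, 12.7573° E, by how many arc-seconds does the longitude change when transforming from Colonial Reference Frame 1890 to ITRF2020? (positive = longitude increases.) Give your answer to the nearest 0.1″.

Δλ = -11.0″

At latitude 21.7689°, cos φ = 0.928687.
1″ of longitude at this latitude = 30.92 × cos φ = 28.7150 m, so Δλ = -316.0 / 28.7150 = -11.005″.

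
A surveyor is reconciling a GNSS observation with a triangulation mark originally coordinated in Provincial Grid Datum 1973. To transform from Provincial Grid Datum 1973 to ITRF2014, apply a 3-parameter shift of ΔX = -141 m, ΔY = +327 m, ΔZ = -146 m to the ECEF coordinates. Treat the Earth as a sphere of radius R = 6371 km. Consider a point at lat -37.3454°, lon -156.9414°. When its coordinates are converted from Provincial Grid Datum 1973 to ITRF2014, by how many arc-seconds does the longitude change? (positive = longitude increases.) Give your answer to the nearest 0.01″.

Δλ = -14.50″

sin φ = -0.606619, cos φ = 0.794993, sin λ = -0.391672, cos λ = -0.920105.
East component: ΔE = −sin λ·ΔX + cos λ·ΔY = −(-0.391672)(-141) + (-0.920105)(327) = -356.10 m.
1° of latitude spans πR/180 = 111195 m; at latitude φ, 1° of longitude spans that × cos φ = 88399.2 m, so Δλ = -356.10 / 88399.2 × 3600 = -14.502″.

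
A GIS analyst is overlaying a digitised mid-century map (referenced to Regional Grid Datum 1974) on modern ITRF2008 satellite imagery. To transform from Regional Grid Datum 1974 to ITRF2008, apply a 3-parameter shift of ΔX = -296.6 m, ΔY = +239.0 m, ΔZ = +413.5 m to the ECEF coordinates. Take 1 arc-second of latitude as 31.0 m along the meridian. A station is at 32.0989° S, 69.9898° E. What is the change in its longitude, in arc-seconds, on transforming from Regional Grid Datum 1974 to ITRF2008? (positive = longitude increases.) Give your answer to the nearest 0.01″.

Δλ = 13.73″

sin φ = -0.531382, cos φ = 0.847132, sin λ = 0.939632, cos λ = 0.342187.
East component: ΔE = −sin λ·ΔX + cos λ·ΔY = −(0.939632)(-296.6) + (0.342187)(239.0) = 360.48 m.
1° of latitude spans 3600 × 31.00 = 111600 m; at latitude φ, 1° of longitude spans that × cos φ = 94539.9 m, so Δλ = 360.48 / 94539.9 × 3600 = 13.727″.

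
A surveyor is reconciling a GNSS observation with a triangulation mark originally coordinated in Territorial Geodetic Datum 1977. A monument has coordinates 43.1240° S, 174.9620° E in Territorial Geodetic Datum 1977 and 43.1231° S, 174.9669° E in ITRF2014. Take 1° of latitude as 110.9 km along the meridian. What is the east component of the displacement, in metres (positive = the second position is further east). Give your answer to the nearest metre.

Δφ = -43.1231° − -43.1240° = +0.0009°; Δλ = 174.9669° − 174.9620° = +0.0049°.
ΔN = Δφ × 110900 = 99.8 m; ΔE = Δλ × 110900 × cos(-43.1240°) = +0.0049 × 110900 × 0.729876 = 396.6 m.

ΔE = 397 m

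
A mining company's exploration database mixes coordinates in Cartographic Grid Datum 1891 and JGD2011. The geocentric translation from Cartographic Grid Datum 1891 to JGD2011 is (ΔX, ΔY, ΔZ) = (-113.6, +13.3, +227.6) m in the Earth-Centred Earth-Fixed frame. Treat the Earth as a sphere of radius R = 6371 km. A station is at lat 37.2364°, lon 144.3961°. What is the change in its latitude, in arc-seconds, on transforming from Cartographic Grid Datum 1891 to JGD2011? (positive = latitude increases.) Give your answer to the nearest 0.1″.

sin φ = 0.605105, cos φ = 0.796146, sin λ = 0.582178, cos λ = -0.813061.
North component: ΔN = −sin φ cos λ·ΔX − sin φ sin λ·ΔY + cos φ·ΔZ = −(0.605105)(-0.813061)(-113.6) − (0.605105)(0.582178)(13.3) + (0.796146)(227.6) = 120.63 m.
1° of latitude spans πR/180 = 111195 m, so Δφ = 120.63 / 111195 × 3600 = 3.905″.

Δφ = 3.9″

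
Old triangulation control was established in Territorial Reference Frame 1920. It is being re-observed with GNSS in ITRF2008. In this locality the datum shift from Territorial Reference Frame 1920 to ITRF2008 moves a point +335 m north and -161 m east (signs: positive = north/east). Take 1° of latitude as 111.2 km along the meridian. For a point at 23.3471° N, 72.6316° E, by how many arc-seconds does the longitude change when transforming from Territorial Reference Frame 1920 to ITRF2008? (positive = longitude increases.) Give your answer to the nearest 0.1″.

At latitude 23.3471°, cos φ = 0.918121.
1° of longitude at this latitude = 111.2 × cos φ = 102.10 km, so Δλ = -161.0 / 102095.0 = -0.0015770° = -5.677″.

Δλ = -5.7″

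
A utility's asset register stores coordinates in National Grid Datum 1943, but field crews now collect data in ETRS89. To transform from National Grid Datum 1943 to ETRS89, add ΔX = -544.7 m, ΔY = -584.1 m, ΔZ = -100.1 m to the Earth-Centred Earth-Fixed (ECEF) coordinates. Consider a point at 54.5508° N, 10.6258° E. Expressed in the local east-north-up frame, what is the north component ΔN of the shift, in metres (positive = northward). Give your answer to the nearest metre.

ΔN = 466 m

At φ = 54.5508°, λ = 10.6258°: sin φ = 0.814630, cos φ = 0.579981, sin λ = 0.184394, cos λ = 0.982852.
ΔN = −sin φ cos λ·ΔX − sin φ sin λ·ΔY + cos φ·ΔZ = −(0.814630)(0.982852)(-544.7) − (0.814630)(0.184394)(-584.1) + (0.579981)(-100.1) = 465.80 m.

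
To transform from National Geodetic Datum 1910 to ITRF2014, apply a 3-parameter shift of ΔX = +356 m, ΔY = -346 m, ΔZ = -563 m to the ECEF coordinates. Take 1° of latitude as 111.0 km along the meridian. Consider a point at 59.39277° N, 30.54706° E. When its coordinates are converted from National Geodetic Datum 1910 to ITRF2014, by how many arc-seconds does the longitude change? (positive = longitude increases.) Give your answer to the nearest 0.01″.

sin φ = 0.860678, cos φ = 0.509150, sin λ = 0.508246, cos λ = 0.861212.
East component: ΔE = −sin λ·ΔX + cos λ·ΔY = −(0.508246)(356) + (0.861212)(-346) = -478.91 m.
1° of latitude spans 111000 m; at latitude φ, 1° of longitude spans that × cos φ = 56515.7 m, so Δλ = -478.91 / 56515.7 × 3600 = -30.506″.

Δλ = -30.51″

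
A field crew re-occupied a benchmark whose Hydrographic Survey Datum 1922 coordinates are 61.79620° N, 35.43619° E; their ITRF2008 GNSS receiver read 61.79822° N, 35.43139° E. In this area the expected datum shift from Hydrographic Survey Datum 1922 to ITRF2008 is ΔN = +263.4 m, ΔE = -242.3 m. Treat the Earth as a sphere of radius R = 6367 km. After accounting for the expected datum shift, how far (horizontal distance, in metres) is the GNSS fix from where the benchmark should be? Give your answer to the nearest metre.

Observed coordinate differences: Δφ = +0.00202°, Δλ = -0.00480°.
Converting to metres (1° lat = 111125 m, cos φ = 0.472609): observed ΔN = 224.5 m, observed ΔE = -252.1 m.
Subtracting the expected shift leaves a residual of 224.5 − (263.4) = -38.9 m north and -252.1 − (-242.3) = -9.8 m east.
Residual distance = √((-38.9)² + (-9.8)²) = 40.1 m.

40 m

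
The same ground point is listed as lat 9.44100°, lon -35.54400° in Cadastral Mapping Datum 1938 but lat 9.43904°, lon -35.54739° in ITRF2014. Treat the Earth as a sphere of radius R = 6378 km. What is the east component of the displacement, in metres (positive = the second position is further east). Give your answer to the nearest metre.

Δφ = 9.43904° − 9.44100° = -0.00196°; Δλ = -35.54739° − -35.54400° = -0.00339°.
1° along a meridian = πR/180 = 111317 m.
ΔN = Δφ × 111317 = -218.2 m; ΔE = Δλ × 111317 × cos(9.44100°) = -0.00339 × 111317 × 0.986455 = -372.3 m.

ΔE = -372 m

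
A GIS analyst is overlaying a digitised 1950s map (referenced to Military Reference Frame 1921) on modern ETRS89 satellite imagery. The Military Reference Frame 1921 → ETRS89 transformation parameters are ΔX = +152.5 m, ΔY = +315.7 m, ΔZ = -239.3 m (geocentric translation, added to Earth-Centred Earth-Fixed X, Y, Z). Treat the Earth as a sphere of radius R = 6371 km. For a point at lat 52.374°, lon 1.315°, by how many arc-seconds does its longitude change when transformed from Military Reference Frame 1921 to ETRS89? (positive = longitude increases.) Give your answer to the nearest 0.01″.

sin φ = 0.792013, cos φ = 0.610505, sin λ = 0.022949, cos λ = 0.999737.
East component: ΔE = −sin λ·ΔX + cos λ·ΔY = −(0.022949)(152.5) + (0.999737)(315.7) = 312.12 m.
1° of latitude spans πR/180 = 111195 m; at latitude φ, 1° of longitude spans that × cos φ = 67885.0 m, so Δλ = 312.12 / 67885.0 × 3600 = 16.552″.

Δλ = 16.55″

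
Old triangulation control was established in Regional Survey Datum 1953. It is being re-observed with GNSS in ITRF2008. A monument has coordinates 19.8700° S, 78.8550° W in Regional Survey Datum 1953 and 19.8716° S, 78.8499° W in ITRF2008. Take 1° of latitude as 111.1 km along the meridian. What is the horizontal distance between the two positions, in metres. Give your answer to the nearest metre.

Δφ = -19.8716° − -19.8700° = -0.0016°; Δλ = -78.8499° − -78.8550° = +0.0051°.
ΔN = Δφ × 111100 = -177.8 m; ΔE = Δλ × 111100 × cos(-19.8700°) = +0.0051 × 111100 × 0.940466 = 532.9 m.
Distance = √(ΔE² + ΔN²) = √(532.9² + (-177.8)²) = 561.7 m.

562 m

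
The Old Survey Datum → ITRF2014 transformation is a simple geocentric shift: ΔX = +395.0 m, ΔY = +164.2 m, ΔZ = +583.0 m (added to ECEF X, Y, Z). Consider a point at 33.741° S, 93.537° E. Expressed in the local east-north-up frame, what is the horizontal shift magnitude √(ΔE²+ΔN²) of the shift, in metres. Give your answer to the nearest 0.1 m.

692.6 m

The local east axis at (φ, λ) is (−sin λ, cos λ, 0), so ΔE = −sin(93.537°)·395.0 + cos(93.537°)·164.2 = -404.38 m.
The local north axis is (−sin φ cos λ, −sin φ sin λ, cos φ), giving ΔN = -13.535 + 91.029 + 484.798 = 562.29 m.
Horizontal magnitude = √(ΔE² + ΔN²) = √((-404.38)² + 562.29²) = 692.60 m.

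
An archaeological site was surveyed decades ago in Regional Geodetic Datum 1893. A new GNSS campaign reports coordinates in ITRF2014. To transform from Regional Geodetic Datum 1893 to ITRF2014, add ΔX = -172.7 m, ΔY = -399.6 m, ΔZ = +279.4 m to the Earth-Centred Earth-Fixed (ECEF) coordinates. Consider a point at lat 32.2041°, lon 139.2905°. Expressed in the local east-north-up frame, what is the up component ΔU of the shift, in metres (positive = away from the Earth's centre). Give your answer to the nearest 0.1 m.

ΔU = 39.1 m

At φ = 32.2041°, λ = 139.2905°: sin φ = 0.532937, cos φ = 0.846155, sin λ = 0.652224, cos λ = -0.758026.
ΔU = cos φ cos λ·ΔX + cos φ sin λ·ΔY + sin φ·ΔZ = (0.846155)(-0.758026)(-172.7) + (0.846155)(0.652224)(-399.6) + (0.532937)(279.4) = 39.14 m.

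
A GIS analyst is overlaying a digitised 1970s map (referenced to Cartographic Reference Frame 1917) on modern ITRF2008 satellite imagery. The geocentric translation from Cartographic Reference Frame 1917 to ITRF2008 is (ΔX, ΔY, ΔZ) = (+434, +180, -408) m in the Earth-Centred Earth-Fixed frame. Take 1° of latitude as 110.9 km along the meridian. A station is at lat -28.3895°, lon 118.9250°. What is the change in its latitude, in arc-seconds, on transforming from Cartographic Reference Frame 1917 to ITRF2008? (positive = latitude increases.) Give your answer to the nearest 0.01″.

Δφ = -12.46″

sin φ = -0.475463, cos φ = 0.879736, sin λ = 0.875254, cos λ = -0.483664.
North component: ΔN = −sin φ cos λ·ΔX − sin φ sin λ·ΔY + cos φ·ΔZ = −(-0.475463)(-0.483664)(434) − (-0.475463)(0.875254)(180) + (0.879736)(-408) = -383.83 m.
1° of latitude spans 110900 m, so Δφ = -383.83 / 110900 × 3600 = -12.460″.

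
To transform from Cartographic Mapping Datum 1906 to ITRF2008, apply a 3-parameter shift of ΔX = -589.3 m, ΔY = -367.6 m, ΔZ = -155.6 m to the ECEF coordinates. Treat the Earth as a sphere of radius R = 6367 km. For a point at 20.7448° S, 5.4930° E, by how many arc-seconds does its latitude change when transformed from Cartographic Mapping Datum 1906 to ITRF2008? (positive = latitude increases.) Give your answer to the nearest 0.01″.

sin φ = -0.354206, cos φ = 0.935167, sin λ = 0.095724, cos λ = 0.995408.
North component: ΔN = −sin φ cos λ·ΔX − sin φ sin λ·ΔY + cos φ·ΔZ = −(-0.354206)(0.995408)(-589.3) − (-0.354206)(0.095724)(-367.6) + (0.935167)(-155.6) = -365.75 m.
1° of latitude spans πR/180 = 111125 m, so Δφ = -365.75 / 111125 × 3600 = -11.849″.

Δφ = -11.85″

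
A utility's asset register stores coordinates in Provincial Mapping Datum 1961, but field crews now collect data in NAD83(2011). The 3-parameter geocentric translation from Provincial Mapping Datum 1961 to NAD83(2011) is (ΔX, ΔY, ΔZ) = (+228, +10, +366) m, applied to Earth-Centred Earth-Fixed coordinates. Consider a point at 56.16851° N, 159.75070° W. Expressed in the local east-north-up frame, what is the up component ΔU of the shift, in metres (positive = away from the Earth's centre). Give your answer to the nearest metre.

ΔU = 183 m

The local up (radial) axis is (cos φ cos λ, cos φ sin λ, sin φ), giving ΔU = -119.094 − 1.927 + 304.028 = 183.01 m.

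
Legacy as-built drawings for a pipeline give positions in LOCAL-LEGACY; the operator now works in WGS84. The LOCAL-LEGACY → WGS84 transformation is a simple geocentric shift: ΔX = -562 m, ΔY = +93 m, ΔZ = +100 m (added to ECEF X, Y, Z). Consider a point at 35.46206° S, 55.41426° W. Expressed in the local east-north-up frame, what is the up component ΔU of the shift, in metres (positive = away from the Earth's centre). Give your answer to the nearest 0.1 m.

ΔU = -380.2 m

The local up (radial) axis is (cos φ cos λ, cos φ sin λ, sin φ), giving ΔU = -259.836 − 62.362 − 58.016 = -380.21 m.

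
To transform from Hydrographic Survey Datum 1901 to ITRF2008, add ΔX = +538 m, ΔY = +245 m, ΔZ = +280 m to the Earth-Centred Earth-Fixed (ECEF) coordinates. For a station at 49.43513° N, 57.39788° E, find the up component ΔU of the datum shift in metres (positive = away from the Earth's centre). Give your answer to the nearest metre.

ΔU = 535 m

The local up (radial) axis is (cos φ cos λ, cos φ sin λ, sin φ), giving ΔU = 188.508 + 134.221 + 212.708 = 535.44 m.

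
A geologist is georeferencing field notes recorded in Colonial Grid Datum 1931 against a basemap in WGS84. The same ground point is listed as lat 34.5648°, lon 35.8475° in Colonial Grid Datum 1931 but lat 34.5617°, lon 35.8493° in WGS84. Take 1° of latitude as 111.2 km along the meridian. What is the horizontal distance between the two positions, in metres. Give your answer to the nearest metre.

382 m

Δφ = 34.5617° − 34.5648° = -0.0031°; Δλ = 35.8493° − 35.8475° = +0.0018°.
ΔN = Δφ × 111200 = -344.7 m; ΔE = Δλ × 111200 × cos(34.5648°) = +0.0018 × 111200 × 0.823485 = 164.8 m.
Distance = √(ΔE² + ΔN²) = √(164.8² + (-344.7)²) = 382.1 m.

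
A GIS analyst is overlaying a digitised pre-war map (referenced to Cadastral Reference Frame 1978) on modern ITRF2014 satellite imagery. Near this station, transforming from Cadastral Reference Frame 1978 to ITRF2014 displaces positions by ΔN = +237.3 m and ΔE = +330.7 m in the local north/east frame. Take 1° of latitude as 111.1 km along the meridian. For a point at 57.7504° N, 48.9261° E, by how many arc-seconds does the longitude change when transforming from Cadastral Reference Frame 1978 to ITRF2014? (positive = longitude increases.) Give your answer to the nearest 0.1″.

Δλ = 20.1″

At latitude 57.7504°, cos φ = 0.533609.
1° of longitude at this latitude = 111.1 × cos φ = 59.28 km, so Δλ = 330.7 / 59283.9 = 0.0055782° = 20.082″.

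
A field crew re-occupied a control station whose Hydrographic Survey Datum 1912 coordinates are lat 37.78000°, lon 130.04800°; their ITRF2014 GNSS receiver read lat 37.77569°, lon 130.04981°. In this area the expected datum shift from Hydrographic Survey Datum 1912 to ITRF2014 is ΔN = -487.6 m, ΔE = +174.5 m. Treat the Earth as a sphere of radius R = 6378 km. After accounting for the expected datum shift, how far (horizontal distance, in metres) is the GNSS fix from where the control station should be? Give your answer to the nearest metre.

17 m

Observed coordinate differences: Δφ = -0.00431°, Δλ = +0.00181°.
Converting to metres (1° lat = 111317 m, cos φ = 0.790369): observed ΔN = -479.8 m, observed ΔE = 159.2 m.
Subtracting the expected shift leaves a residual of -479.8 − (-487.6) = 7.8 m north and 159.2 − (174.5) = -15.3 m east.
Residual distance = √(7.8² + (-15.3)²) = 17.1 m.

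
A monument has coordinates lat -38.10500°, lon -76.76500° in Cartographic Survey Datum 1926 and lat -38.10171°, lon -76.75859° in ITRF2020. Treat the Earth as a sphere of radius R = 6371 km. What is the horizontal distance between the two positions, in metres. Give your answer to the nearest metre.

Δφ = -38.10171° − -38.10500° = +0.00329°; Δλ = -76.75859° − -76.76500° = +0.00641°.
1° along a meridian = πR/180 = 111195 m.
ΔN = Δφ × 111195 = 365.8 m; ΔE = Δλ × 111195 × cos(-38.10500°) = +0.00641 × 111195 × 0.786881 = 560.9 m.
Distance = √(ΔE² + ΔN²) = √(560.9² + 365.8²) = 669.6 m.

670 m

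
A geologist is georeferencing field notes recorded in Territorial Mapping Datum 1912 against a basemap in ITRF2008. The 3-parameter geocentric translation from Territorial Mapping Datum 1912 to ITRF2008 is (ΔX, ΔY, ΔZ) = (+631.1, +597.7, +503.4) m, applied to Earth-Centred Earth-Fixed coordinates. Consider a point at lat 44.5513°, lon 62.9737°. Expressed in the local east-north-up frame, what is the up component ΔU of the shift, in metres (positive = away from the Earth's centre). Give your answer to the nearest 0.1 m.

The local up (radial) axis is (cos φ cos λ, cos φ sin λ, sin φ), giving ΔU = 204.360 + 379.422 + 353.159 = 936.94 m.

ΔU = 936.9 m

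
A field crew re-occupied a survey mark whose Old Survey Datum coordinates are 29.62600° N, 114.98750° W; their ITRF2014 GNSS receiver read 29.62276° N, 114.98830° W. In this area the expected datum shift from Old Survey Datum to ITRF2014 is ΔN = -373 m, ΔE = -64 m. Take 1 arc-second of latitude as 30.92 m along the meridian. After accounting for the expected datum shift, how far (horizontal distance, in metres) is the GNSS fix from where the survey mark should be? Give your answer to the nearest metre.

18 m

Observed coordinate differences: Δφ = -0.00324°, Δλ = -0.00080°.
Converting to metres (1° lat = 111312 m, cos φ = 0.869271): observed ΔN = -360.7 m, observed ΔE = -77.4 m.
Subtracting the expected shift leaves a residual of -360.7 − (-373) = 12.3 m north and -77.4 − (-64) = -13.4 m east.
Residual distance = √(12.3² + (-13.4)²) = 18.2 m.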